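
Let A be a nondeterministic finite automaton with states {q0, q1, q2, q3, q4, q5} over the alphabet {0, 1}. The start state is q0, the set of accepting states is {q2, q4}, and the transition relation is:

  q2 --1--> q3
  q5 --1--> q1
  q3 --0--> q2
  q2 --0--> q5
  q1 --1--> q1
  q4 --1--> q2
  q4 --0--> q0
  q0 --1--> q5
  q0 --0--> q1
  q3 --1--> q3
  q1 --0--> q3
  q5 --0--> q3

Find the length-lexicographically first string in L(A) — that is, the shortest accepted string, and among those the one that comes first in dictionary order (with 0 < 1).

A breadth-first search from q0 reaches an accepting state first via the path q0 → q1 → q3 → q2 on input 000.
No string of length < 3 is accepted (BFS exhausts all shorter strings without reaching an accepting state), and 000 is the lexicographically least accepting string of length 3.

000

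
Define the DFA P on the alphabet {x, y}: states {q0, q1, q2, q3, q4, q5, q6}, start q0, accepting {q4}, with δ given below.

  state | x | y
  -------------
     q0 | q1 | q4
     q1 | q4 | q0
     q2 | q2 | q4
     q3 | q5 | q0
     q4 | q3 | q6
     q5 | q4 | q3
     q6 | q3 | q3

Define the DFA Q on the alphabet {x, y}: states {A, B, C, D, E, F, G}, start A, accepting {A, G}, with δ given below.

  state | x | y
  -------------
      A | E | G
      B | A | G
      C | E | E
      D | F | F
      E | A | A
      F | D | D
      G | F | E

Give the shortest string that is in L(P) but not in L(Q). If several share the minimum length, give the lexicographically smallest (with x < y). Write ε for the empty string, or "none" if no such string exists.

The string yxxx is accepted by P but not by Q.
No shorter string lies in the difference, and yxxx is the lexicographically first length-4 string in L(P) \ L(Q).

yxxx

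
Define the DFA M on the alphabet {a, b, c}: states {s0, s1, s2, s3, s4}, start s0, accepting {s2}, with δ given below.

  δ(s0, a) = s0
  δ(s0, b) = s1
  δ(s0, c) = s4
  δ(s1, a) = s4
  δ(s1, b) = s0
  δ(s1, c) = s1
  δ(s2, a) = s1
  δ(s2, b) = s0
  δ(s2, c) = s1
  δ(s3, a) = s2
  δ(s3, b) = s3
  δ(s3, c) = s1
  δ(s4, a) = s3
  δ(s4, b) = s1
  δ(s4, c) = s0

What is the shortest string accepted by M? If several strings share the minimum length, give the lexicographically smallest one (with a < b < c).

caa

A breadth-first search from s0 reaches an accepting state first via the path s0 → s4 → s3 → s2 on input caa.
No string of length < 3 is accepted (BFS exhausts all shorter strings without reaching an accepting state), and caa is the lexicographically least accepting string of length 3.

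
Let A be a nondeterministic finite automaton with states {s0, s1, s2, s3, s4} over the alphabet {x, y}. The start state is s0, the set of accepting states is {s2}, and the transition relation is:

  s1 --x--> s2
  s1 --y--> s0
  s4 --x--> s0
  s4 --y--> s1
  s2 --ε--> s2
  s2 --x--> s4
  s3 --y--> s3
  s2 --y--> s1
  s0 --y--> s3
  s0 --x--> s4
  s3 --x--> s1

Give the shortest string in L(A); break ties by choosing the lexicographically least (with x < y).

A breadth-first search from s0 reaches an accepting state first via the path s0 → s4 → s1 → s2 on input xyx.
No string of length < 3 is accepted (BFS exhausts all shorter strings without reaching an accepting state), and xyx is the lexicographically least accepting string of length 3.

xyx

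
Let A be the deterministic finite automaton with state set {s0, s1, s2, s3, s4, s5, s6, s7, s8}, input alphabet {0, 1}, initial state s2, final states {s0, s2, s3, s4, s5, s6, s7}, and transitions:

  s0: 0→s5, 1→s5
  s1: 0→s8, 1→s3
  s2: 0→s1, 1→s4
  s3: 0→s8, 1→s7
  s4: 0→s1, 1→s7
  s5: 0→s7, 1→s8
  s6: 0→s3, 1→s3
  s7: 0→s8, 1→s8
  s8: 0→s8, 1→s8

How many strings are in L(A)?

7

The useful subgraph on states {s1, s2, s3, s4, s7} is acyclic, so L(A) is finite; the longest accepting path visits 5 useful states, giving maximum string length 4.
Counting accepting paths from s2 by length: 1 of length 0, 1 of length 1, 2 of length 2, 2 of length 3, 1 of length 4. Total 7.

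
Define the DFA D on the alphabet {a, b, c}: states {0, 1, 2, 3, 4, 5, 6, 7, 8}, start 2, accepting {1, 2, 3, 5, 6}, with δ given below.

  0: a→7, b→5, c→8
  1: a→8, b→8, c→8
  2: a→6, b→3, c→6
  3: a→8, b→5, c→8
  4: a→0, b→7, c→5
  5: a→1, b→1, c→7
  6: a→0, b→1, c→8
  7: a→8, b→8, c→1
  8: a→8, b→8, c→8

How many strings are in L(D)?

20

The useful subgraph on states {0, 1, 2, 3, 5, 6, 7} is acyclic, so L(D) is finite; the longest accepting path visits 6 useful states, giving maximum string length 5.
Counting accepting paths from 2 by length: 1 of length 0, 3 of length 1, 3 of length 2, 4 of length 3, 7 of length 4, 2 of length 5. Total 20.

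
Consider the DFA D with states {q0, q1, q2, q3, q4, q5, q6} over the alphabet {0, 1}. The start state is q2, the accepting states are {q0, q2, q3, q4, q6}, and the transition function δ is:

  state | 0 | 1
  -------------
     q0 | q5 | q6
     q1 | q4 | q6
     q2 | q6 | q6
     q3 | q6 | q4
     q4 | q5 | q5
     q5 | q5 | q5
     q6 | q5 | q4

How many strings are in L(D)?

The useful subgraph on states {q2, q4, q6} is acyclic, so L(D) is finite; the longest accepting path visits 3 useful states, giving maximum string length 2.
Counting accepting paths from q2 by length: 1 of length 0, 2 of length 1, 2 of length 2. Total 5.

5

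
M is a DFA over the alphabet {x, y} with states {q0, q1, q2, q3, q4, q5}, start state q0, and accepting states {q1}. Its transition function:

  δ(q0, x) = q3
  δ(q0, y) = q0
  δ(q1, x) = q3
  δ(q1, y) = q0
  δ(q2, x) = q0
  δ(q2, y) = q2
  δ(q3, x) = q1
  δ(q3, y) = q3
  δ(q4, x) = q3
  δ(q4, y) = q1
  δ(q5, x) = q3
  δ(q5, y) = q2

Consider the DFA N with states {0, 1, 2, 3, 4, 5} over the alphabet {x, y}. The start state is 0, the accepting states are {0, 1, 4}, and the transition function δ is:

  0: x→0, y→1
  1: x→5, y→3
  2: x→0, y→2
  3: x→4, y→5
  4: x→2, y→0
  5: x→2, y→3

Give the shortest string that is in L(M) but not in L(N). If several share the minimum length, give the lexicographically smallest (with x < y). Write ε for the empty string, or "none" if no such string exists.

xyx

The string xyx is accepted by M but not by N.
No shorter string lies in the difference, and xyx is the lexicographically first length-3 string in L(M) \ L(N).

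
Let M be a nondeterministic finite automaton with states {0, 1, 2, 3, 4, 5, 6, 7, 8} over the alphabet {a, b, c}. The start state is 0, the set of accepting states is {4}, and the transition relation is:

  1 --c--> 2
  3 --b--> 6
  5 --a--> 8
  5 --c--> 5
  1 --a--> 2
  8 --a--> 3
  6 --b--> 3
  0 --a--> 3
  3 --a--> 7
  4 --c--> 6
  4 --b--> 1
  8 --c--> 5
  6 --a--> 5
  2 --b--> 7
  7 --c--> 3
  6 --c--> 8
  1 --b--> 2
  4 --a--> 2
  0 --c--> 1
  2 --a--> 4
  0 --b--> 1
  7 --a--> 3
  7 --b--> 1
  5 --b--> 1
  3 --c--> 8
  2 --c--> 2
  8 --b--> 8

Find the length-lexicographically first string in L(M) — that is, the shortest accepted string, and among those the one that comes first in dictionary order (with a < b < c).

baa

A breadth-first search from 0 reaches an accepting state first via the path 0 → 1 → 2 → 4 on input baa.
No string of length < 3 is accepted (BFS exhausts all shorter strings without reaching an accepting state), and baa is the lexicographically least accepting string of length 3.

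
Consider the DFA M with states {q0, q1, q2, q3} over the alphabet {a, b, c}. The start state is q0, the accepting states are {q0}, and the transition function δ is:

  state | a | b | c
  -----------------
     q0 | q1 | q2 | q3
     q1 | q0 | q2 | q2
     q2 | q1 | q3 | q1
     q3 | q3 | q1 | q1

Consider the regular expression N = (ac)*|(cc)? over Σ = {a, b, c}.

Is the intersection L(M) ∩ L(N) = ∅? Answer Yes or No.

No

The empty string ε is accepted by both M and N.
Hence L(M) ∩ L(N) ≠ ∅.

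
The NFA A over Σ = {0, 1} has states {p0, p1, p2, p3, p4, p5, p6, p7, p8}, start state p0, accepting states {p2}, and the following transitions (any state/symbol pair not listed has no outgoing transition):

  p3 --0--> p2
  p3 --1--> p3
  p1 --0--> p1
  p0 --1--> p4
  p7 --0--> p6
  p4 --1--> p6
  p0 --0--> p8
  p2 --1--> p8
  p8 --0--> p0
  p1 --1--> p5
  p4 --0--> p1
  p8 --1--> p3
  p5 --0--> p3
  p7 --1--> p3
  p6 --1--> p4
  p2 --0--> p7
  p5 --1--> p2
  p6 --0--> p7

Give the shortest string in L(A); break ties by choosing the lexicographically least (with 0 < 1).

A breadth-first search from p0 reaches an accepting state first via the path p0 → p8 → p3 → p2 on input 010.
No string of length < 3 is accepted (BFS exhausts all shorter strings without reaching an accepting state), and 010 is the lexicographically least accepting string of length 3.

010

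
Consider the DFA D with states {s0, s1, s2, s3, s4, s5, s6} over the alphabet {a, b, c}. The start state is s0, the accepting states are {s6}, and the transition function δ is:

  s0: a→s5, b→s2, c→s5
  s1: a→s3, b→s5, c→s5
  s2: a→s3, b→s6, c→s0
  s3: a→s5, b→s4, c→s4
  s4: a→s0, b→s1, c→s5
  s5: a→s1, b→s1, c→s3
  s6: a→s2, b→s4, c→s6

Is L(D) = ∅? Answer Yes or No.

The string bb is accepted: the run s0 → s2 → s6 ends in the accepting state s6.
Since at least one string is accepted, L(D) is not empty.

No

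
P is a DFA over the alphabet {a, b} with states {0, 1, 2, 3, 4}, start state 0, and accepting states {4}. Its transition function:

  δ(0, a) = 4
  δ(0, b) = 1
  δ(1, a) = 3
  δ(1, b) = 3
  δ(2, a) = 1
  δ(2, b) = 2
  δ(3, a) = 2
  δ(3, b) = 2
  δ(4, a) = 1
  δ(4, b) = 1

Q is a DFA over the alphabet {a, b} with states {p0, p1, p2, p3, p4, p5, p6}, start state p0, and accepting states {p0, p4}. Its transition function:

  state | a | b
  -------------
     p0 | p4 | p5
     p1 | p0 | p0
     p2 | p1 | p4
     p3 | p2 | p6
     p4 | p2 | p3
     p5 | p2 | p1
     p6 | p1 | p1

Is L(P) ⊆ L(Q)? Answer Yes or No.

Yes

Exploring the product automaton P × Q from the start pair (0, p0), following both machines on each input symbol, reaches 22 state pairs: (0, p0), (4, p4), (1, p5), (1, p2), (1, p3), (3, p2), (3, p1), (3, p4), (3, p6), (2, p1), (2, p4), (2, p0), (2, p2), (2, p3), (1, p0), (1, p4), (2, p5), (1, p1), (2, p6), (3, p5), (3, p3), (3, p0).
P accepts in {4} and Q accepts in {p0, p4}. The reachable pairs whose P-component is accepting are (4, p4); in each of them the Q-component is accepting too, so the product for L(P) \ L(Q) (P-component accepting, Q-component rejecting) has no reachable accepting pair and the difference is empty.
Hence every string in L(P) is also in L(Q).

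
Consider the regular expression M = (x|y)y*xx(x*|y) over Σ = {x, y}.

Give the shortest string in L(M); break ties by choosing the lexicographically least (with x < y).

By inspection of the expression, no string of length less than 3 matches, and xxx is the lexicographically first match of length 3.

xxx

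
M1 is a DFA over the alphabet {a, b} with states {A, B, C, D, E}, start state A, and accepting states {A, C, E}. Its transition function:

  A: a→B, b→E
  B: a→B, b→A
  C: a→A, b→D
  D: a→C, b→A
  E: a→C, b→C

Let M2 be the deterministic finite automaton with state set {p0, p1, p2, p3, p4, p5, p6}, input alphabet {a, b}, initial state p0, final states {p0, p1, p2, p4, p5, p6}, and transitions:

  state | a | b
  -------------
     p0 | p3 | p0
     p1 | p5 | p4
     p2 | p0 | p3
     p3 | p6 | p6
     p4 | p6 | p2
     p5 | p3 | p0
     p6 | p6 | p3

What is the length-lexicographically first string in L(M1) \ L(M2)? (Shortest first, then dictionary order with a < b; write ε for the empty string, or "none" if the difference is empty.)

ba

The string ba is accepted by M1 but not by M2.
No shorter string lies in the difference, and ba is the lexicographically first length-2 string in L(M1) \ L(M2).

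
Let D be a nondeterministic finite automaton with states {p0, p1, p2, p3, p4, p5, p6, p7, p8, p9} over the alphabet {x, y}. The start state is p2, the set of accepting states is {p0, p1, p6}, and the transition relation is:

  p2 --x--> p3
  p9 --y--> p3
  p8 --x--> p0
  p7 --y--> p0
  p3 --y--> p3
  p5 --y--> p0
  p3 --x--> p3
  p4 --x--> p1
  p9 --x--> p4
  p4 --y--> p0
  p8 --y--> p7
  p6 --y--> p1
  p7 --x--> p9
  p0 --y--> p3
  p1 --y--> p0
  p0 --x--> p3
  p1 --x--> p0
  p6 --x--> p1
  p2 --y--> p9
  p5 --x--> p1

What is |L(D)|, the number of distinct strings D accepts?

4

The useful subgraph on states {p0, p1, p2, p4, p9} is acyclic, so L(D) is finite; the longest accepting path visits 5 useful states, giving maximum string length 4.
Counting accepting paths from p2 by length: 2 of length 3, 2 of length 4. Total 4.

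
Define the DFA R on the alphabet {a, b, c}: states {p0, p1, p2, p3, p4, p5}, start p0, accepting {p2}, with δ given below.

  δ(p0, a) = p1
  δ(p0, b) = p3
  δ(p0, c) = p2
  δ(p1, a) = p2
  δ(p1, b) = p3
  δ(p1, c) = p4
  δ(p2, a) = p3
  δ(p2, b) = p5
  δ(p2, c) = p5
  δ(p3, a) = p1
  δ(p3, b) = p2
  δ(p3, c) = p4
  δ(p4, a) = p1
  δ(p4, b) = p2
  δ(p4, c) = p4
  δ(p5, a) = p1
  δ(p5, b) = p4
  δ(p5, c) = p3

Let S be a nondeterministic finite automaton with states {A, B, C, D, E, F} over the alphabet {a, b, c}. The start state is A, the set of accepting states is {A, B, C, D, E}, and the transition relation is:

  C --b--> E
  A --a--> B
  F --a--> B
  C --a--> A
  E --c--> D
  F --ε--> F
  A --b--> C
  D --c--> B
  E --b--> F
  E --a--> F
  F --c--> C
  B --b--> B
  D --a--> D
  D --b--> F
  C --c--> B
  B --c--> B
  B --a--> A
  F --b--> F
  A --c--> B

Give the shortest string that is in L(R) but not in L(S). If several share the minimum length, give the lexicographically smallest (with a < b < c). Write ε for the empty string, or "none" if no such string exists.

bbab

The string bbab is accepted by R but not by S.
No shorter string lies in the difference, and bbab is the lexicographically first length-4 string in L(R) \ L(S).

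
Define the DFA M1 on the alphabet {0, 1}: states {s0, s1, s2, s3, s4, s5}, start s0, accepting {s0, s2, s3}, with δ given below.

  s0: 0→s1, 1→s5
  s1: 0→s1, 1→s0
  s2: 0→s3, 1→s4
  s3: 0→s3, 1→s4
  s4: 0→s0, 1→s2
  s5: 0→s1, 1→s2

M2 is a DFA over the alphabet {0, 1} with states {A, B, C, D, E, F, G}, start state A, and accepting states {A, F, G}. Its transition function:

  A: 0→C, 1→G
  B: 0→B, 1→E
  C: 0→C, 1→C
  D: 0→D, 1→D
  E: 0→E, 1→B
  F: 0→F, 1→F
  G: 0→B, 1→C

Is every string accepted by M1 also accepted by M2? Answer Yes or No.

No

The string 01 is in L(M1) but not in L(M2).
So L(M1) ⊄ L(M2).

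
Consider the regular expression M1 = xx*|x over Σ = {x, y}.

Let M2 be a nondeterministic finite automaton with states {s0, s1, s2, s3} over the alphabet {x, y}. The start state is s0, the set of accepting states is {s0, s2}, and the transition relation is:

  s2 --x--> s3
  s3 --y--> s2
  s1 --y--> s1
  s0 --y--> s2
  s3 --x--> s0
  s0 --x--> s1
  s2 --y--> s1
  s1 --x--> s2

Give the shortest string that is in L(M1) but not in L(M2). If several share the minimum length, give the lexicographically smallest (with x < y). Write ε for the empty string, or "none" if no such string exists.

The string x is accepted by M1 but not by M2.
No shorter string lies in the difference, and x is the lexicographically first length-1 string in L(M1) \ L(M2).

x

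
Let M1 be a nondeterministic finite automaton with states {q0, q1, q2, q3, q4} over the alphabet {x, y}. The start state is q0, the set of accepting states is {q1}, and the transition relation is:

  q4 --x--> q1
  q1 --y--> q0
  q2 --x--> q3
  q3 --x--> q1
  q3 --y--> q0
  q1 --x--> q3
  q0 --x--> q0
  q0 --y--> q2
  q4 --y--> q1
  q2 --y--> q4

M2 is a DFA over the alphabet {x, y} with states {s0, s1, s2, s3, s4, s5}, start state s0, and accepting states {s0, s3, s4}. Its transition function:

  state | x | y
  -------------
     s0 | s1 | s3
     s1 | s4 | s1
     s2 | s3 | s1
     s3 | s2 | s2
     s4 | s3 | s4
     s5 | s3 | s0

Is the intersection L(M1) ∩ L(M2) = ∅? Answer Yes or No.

The string yxx is accepted by both M1 and M2.
Hence L(M1) ∩ L(M2) ≠ ∅.

No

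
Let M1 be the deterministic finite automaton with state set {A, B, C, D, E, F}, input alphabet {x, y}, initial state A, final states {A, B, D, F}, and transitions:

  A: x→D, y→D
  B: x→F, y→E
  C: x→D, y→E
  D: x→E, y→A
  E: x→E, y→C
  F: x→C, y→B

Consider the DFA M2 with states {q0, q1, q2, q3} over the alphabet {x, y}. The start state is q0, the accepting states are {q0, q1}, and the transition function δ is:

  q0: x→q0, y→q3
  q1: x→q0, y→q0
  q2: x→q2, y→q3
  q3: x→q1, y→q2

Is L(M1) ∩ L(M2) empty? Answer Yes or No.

No

The empty string ε is accepted by both M1 and M2.
Hence L(M1) ∩ L(M2) ≠ ∅.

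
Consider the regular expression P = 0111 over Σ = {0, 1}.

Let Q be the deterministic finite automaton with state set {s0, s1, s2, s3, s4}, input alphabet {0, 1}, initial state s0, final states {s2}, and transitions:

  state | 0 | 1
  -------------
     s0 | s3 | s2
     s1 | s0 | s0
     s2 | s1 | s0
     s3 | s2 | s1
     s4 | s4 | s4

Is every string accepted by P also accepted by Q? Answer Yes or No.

Converting the expression P to a DFA (subset construction, then merging equivalent states) gives the minimal DFA with states {p0, p1, p2, p3, p4, p5}, start state p0, accepting states {p5} and transitions p0: 0→p1, 1→p2; p1: 0→p2, 1→p3; p2: 0→p2, 1→p2; p3: 0→p2, 1→p4; p4: 0→p2, 1→p5; p5: 0→p2, 1→p2.
Exploring the product automaton P × Q from the start pair (p0, s0), following both machines on each input symbol, reaches 9 state pairs: (p0, s0), (p1, s3), (p2, s2), (p3, s1), (p2, s1), (p2, s0), (p4, s0), (p2, s3), (p5, s2).
P accepts in {p5} and Q accepts in {s2}. The reachable pairs whose P-component is accepting are (p5, s2); in each of them the Q-component is accepting too, so the product for L(P) \ L(Q) (P-component accepting, Q-component rejecting) has no reachable accepting pair and the difference is empty.
Hence every string in L(P) is also in L(Q).

Yes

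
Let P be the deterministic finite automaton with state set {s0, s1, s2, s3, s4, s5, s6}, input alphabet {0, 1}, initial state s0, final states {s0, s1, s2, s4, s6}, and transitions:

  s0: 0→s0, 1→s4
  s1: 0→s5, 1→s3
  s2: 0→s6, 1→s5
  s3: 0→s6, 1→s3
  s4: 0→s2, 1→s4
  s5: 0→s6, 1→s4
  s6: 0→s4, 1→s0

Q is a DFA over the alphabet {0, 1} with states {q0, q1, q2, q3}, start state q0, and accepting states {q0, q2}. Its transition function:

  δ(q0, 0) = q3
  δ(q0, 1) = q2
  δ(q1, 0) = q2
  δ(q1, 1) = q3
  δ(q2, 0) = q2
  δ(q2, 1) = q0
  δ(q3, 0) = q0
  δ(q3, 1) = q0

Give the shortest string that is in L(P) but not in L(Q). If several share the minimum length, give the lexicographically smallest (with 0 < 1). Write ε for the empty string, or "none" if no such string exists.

0

The string 0 is accepted by P but not by Q.
No shorter string lies in the difference, and 0 is the lexicographically first length-1 string in L(P) \ L(Q).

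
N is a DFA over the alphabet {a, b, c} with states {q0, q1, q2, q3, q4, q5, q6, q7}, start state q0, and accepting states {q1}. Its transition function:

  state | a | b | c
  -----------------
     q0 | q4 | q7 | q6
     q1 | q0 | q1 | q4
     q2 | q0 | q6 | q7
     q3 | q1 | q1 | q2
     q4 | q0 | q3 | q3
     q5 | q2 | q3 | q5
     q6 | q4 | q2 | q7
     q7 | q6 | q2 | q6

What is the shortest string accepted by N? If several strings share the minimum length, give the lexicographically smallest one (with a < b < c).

A breadth-first search from q0 reaches an accepting state first via the path q0 → q4 → q3 → q1 on input aba.
No string of length < 3 is accepted (BFS exhausts all shorter strings without reaching an accepting state), and aba is the lexicographically least accepting string of length 3.

aba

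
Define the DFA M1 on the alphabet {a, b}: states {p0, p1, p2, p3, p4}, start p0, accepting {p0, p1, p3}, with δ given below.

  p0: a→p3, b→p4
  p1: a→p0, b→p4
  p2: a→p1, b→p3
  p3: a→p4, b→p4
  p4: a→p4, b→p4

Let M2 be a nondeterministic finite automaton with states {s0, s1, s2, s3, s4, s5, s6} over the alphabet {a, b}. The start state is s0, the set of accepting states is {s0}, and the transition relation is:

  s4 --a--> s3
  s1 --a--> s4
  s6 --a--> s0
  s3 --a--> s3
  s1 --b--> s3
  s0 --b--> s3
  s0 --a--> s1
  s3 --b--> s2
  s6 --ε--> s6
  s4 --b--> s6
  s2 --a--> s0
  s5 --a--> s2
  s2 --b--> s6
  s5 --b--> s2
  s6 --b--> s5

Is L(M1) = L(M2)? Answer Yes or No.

No

The string a is accepted by M1 but rejected by M2.
So L(M1) ≠ L(M2).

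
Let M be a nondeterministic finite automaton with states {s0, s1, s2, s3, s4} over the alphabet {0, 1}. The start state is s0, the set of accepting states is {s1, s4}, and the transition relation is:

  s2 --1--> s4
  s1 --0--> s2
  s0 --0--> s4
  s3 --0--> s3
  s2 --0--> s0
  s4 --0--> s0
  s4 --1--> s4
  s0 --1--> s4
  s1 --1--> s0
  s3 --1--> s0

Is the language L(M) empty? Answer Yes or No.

The string 0 is accepted: the run s0 → s4 ends in the accepting state s4.
Since at least one string is accepted, L(M) is not empty.

No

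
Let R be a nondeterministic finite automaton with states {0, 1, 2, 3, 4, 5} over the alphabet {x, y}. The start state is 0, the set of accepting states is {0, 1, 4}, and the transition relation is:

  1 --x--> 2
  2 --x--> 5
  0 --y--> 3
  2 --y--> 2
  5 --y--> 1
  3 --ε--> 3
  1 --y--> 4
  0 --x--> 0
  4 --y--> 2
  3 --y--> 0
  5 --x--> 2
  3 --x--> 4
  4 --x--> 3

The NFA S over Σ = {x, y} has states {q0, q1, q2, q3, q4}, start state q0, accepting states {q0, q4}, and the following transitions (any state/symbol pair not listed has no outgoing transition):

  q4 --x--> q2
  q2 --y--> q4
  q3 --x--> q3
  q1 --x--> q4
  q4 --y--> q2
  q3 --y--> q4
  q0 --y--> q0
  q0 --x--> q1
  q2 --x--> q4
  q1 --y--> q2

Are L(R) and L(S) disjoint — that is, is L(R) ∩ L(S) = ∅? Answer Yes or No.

No

The empty string ε is accepted by both R and S.
Hence L(R) ∩ L(S) ≠ ∅.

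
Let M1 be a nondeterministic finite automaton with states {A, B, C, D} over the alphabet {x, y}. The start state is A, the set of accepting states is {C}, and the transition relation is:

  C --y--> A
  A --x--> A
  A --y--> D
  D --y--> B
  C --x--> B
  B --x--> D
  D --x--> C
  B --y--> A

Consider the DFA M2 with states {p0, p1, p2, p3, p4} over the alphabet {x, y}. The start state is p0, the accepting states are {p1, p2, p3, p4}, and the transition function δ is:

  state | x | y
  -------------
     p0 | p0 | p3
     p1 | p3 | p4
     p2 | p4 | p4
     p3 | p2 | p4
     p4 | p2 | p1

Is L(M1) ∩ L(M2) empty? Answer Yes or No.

The string yx is accepted by both M1 and M2.
Hence L(M1) ∩ L(M2) ≠ ∅.

No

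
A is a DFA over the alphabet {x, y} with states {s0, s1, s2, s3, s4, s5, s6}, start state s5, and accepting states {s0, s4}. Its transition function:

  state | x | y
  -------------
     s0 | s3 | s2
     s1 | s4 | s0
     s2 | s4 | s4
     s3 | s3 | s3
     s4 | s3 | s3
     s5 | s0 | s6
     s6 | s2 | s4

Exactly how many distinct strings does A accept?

6

The useful subgraph on states {s0, s2, s4, s5, s6} is acyclic, so L(A) is finite; the longest accepting path visits 4 useful states, giving maximum string length 3.
Counting accepting paths from s5 by length: 1 of length 1, 1 of length 2, 4 of length 3. Total 6.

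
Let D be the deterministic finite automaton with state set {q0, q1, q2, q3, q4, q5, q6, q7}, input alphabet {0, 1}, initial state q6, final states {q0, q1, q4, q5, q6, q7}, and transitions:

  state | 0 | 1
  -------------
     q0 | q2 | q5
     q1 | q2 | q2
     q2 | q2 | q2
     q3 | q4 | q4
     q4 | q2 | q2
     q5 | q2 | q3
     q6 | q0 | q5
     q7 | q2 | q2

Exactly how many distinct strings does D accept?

The useful subgraph on states {q0, q3, q4, q5, q6} is acyclic, so L(D) is finite; the longest accepting path visits 5 useful states, giving maximum string length 4.
Counting accepting paths from q6 by length: 1 of length 0, 2 of length 1, 1 of length 2, 2 of length 3, 2 of length 4. Total 8.

8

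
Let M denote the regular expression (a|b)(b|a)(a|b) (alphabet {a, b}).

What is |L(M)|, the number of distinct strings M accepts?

The expression has no Kleene star, so L(M) is finite. Expanding the alternatives gives {aaa, aab, aba, abb, baa, bab, bba, bbb}.
That is 8 of length 3: 8 strings in all.

8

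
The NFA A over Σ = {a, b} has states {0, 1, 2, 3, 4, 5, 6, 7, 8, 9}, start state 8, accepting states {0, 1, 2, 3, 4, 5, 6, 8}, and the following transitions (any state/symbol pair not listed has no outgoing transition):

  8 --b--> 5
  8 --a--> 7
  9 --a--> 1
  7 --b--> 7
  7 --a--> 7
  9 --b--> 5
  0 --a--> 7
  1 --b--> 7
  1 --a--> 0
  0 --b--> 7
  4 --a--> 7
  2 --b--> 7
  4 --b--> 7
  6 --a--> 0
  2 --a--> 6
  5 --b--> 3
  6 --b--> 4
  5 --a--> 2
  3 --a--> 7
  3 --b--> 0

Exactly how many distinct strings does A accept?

The useful subgraph on states {0, 2, 3, 4, 5, 6, 8} is acyclic, so L(A) is finite; the longest accepting path visits 5 useful states, giving maximum string length 4.
Counting accepting paths from 8 by length: 1 of length 0, 1 of length 1, 2 of length 2, 2 of length 3, 2 of length 4. Total 8.

8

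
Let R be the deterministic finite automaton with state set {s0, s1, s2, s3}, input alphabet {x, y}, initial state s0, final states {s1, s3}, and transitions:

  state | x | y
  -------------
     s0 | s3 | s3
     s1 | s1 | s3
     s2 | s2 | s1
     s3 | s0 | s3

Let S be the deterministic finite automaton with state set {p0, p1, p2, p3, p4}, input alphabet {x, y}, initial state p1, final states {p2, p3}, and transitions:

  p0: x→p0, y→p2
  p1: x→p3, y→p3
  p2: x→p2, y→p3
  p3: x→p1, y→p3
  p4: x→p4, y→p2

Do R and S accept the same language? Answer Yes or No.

Yes

Exploring the product automaton R × S from the start pair (s0, p1), following both machines on each input symbol, reaches 2 state pairs: (s0, p1), (s3, p3).
R accepts in {s1, s3} and S accepts in {p2, p3}. In every reachable pair the two components are either both accepting — (s3, p3) — or both non-accepting, so no string is accepted by exactly one of the machines: L(R) \ L(S) and L(S) \ L(R) are both empty.
Hence every string is accepted by R iff it is accepted by S, and the two languages coincide.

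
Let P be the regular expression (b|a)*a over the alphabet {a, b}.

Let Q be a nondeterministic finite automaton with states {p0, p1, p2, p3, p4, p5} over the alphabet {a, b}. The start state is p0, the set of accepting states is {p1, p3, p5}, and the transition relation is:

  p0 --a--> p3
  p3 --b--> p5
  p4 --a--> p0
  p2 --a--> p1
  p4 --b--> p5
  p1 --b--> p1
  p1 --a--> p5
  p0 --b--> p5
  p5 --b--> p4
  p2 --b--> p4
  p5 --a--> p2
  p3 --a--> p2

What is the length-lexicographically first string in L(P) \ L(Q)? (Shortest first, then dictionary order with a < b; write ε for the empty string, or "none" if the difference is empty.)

aa

The string aa is accepted by P but not by Q.
No shorter string lies in the difference, and aa is the lexicographically first length-2 string in L(P) \ L(Q).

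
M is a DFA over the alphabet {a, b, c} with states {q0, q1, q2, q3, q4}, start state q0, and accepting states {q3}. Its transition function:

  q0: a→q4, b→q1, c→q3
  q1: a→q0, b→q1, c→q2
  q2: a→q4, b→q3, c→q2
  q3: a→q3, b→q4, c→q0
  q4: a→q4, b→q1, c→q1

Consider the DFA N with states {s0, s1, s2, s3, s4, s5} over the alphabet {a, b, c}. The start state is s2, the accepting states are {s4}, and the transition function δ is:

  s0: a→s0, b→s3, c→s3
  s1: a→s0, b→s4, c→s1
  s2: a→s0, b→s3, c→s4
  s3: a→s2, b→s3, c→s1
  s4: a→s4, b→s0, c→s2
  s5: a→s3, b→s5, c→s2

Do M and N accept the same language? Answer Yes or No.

Yes

Exploring the product automaton M × N from the start pair (q0, s2), following both machines on each input symbol, reaches 5 state pairs: (q0, s2), (q4, s0), (q1, s3), (q3, s4), (q2, s1).
M accepts in {q3} and N accepts in {s4}. In every reachable pair the two components are either both accepting — (q3, s4) — or both non-accepting, so no string is accepted by exactly one of the machines: L(M) \ L(N) and L(N) \ L(M) are both empty.
Hence every string is accepted by M iff it is accepted by N, and the two languages coincide.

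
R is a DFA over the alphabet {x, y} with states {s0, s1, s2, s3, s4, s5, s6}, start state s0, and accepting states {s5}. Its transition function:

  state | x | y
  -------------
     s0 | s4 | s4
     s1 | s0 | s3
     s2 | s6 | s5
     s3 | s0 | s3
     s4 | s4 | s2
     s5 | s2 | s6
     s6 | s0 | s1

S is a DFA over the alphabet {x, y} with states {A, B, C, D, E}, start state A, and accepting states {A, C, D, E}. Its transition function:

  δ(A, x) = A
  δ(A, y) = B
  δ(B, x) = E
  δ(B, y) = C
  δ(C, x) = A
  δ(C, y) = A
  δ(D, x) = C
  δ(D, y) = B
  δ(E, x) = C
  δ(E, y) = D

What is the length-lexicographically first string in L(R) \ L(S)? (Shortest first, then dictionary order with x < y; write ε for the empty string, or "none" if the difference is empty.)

The string yxyy is accepted by R but not by S.
No shorter string lies in the difference, and yxyy is the lexicographically first length-4 string in L(R) \ L(S).

yxyy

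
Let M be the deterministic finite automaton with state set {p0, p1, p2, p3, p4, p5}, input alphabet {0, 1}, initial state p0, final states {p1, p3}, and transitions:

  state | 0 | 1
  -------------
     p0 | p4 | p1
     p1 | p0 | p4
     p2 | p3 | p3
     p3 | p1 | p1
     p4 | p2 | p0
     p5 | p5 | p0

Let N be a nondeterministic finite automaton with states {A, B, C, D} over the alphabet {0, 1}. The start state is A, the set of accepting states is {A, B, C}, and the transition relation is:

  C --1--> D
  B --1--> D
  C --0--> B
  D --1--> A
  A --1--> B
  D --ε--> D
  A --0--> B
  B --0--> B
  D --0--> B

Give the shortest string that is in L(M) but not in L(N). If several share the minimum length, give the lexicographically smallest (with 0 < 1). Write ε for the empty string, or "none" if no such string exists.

The string 001 is accepted by M but not by N.
No shorter string lies in the difference, and 001 is the lexicographically first length-3 string in L(M) \ L(N).

001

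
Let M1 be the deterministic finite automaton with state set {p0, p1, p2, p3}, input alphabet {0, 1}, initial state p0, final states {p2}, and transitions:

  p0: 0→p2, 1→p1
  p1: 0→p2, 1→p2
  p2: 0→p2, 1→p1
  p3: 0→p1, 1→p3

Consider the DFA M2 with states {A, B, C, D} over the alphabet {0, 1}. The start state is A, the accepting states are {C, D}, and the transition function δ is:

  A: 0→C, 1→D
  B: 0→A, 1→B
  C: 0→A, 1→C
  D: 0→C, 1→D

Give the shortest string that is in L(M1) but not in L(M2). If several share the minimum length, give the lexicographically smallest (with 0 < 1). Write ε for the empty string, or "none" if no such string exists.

00

The string 00 is accepted by M1 but not by M2.
No shorter string lies in the difference, and 00 is the lexicographically first length-2 string in L(M1) \ L(M2).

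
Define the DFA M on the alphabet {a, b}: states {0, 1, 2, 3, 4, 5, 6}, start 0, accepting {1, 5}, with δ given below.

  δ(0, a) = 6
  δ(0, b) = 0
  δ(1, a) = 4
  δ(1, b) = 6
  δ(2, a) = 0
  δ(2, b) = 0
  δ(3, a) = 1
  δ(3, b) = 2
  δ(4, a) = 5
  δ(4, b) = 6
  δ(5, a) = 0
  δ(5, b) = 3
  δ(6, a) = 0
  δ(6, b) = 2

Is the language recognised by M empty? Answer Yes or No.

The states reachable from the start state are {0, 2, 6}.
None of the accepting states {1, 5} is reachable, so no string is accepted and L(M) = ∅.

Yes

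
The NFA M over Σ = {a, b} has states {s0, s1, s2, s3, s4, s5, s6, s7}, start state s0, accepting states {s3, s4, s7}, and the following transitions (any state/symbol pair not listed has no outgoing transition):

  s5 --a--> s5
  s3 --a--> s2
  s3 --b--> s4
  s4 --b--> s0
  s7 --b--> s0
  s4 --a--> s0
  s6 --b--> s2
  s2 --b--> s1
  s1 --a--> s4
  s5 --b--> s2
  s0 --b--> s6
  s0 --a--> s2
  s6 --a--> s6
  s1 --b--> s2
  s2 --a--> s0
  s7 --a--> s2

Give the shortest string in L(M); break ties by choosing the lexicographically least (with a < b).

aba

A breadth-first search from s0 reaches an accepting state first via the path s0 → s2 → s1 → s4 on input aba.
No string of length < 3 is accepted (BFS exhausts all shorter strings without reaching an accepting state), and aba is the lexicographically least accepting string of length 3.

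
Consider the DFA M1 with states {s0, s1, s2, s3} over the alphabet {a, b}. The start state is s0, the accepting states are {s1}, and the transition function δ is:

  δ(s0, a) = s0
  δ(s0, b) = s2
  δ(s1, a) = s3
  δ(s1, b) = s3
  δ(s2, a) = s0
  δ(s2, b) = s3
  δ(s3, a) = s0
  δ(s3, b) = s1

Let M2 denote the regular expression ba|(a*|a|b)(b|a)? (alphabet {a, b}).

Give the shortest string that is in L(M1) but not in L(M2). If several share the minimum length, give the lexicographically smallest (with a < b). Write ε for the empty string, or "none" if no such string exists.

bbb

The string bbb is accepted by M1 but not by M2.
No shorter string lies in the difference, and bbb is the lexicographically first length-3 string in L(M1) \ L(M2).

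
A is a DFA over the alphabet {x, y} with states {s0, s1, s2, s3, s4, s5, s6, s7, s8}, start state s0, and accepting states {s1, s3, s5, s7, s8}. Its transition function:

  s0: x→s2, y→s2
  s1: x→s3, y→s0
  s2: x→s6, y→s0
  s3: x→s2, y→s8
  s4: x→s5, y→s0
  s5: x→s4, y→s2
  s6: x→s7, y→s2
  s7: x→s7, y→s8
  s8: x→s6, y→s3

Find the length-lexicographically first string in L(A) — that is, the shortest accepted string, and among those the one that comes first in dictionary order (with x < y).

A breadth-first search from s0 reaches an accepting state first via the path s0 → s2 → s6 → s7 on input xxx.
No string of length < 3 is accepted (BFS exhausts all shorter strings without reaching an accepting state), and xxx is the lexicographically least accepting string of length 3.

xxx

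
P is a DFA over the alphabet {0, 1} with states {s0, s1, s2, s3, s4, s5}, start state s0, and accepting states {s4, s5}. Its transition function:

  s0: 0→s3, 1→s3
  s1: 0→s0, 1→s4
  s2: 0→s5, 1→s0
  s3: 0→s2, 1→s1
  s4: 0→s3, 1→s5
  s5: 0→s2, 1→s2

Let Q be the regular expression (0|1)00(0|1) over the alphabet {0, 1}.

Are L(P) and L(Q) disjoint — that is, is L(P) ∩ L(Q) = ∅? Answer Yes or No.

Converting the expression Q to a DFA (subset construction, then merging equivalent states) gives the minimal DFA with states {q0, q1, q2, q3, q4, q5}, start state q0, accepting states {q5} and transitions q0: 0→q1, 1→q1; q1: 0→q2, 1→q3; q2: 0→q4, 1→q3; q3: 0→q3, 1→q3; q4: 0→q5, 1→q5; q5: 0→q3, 1→q3.
Exploring the product automaton P × Q from the start pair (s0, q0), following both machines on each input symbol, reaches 11 state pairs: (s0, q0), (s3, q1), (s2, q2), (s1, q3), (s5, q4), (s0, q3), (s4, q3), (s2, q5), (s3, q3), (s5, q3), (s2, q3).
P accepts in {s4, s5} and Q accepts in {q5}; no reachable pair has both components accepting, so no string drives both machines to acceptance simultaneously and L(P) ∩ L(Q) = ∅.
So no string is accepted by both, and the intersection is empty.

Yes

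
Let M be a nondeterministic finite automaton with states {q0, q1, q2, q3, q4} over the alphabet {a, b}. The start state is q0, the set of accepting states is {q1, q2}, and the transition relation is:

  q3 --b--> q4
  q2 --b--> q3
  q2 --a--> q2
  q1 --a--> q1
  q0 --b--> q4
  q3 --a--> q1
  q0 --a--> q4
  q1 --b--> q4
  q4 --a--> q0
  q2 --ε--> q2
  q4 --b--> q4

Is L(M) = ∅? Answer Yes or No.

Yes

The states reachable from the start state are {q0, q4}.
None of the accepting states {q1, q2} is reachable, so no string is accepted and L(M) = ∅.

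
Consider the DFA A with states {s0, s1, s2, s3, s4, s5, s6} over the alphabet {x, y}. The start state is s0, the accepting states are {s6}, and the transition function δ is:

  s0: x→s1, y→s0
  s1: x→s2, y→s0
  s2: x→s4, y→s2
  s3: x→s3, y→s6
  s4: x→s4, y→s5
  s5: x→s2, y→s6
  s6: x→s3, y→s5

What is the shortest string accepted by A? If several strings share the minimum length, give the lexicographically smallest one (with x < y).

xxxyy

A breadth-first search from s0 reaches an accepting state first via the path s0 → s1 → s2 → s4 → s5 → s6 on input xxxyy.
No string of length < 5 is accepted (BFS exhausts all shorter strings without reaching an accepting state), and xxxyy is the lexicographically least accepting string of length 5.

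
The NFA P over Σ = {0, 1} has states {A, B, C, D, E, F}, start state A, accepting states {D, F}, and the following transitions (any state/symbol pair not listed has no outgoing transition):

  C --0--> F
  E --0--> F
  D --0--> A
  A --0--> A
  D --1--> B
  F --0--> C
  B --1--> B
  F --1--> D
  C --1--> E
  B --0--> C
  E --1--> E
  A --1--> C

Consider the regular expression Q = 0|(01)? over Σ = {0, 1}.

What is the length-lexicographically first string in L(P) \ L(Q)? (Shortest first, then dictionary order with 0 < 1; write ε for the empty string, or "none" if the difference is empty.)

10

The string 10 is accepted by P but not by Q.
No shorter string lies in the difference, and 10 is the lexicographically first length-2 string in L(P) \ L(Q).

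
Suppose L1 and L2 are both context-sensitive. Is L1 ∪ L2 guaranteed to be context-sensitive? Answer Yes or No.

Yes

A linear-bounded automaton can nondeterministically choose to simulate the LBA for L₁ or the LBA for L₂; equivalently, with disjoint nonterminals, S → S₁ | S₂ added to two noncontracting grammars is still noncontracting.
So the context-sensitive languages are closed under union.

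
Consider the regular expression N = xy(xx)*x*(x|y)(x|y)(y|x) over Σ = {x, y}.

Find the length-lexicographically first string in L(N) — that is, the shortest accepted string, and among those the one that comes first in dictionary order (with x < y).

By inspection of the expression, no string of length less than 5 matches, and xyxxx is the lexicographically first match of length 5.

xyxxx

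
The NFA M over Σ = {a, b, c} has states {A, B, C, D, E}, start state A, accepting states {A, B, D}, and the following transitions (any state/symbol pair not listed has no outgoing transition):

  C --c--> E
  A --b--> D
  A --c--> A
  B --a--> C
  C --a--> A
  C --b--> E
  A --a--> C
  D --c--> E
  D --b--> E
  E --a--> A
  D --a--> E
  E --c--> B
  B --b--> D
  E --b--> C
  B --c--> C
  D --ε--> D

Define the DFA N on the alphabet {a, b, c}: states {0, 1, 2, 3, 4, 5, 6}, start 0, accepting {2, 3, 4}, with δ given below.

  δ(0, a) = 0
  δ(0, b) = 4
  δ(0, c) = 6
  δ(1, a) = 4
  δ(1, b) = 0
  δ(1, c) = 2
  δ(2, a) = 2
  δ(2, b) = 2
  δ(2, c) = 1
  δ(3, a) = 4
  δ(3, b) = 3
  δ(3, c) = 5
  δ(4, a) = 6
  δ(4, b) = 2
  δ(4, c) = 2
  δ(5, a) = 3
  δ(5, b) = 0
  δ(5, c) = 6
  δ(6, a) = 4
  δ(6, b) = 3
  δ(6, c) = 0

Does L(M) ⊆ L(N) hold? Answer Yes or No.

The empty string ε is in L(M) but not in L(N).
So L(M) ⊄ L(N).

No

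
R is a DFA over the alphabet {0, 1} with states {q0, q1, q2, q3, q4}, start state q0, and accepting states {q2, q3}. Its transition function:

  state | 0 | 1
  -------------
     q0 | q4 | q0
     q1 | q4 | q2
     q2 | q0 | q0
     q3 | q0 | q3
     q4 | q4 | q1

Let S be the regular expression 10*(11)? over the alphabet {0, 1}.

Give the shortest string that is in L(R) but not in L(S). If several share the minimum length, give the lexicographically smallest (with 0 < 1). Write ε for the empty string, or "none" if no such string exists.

The string 011 is accepted by R but not by S.
No shorter string lies in the difference, and 011 is the lexicographically first length-3 string in L(R) \ L(S).

011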